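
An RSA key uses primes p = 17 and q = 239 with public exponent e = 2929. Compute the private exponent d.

φ(n) = (p−1)(q−1) = 16·238 = 3808.
Need d with 2929·d ≡ 1 (mod 3808). Apply the extended Euclidean algorithm:
3808 = 1*2929 + 879
2929 = 3*879 + 292
879 = 3*292 + 3
292 = 97*3 + 1
3 = 3*1 + 0
Back-substitute:
1 = 292 − 97·3
1 = −97·879 + 292·292
1 = 292·2929 − 973·879
1 = −973·3808 + 1265·2929
So 2929·1265 ≡ 1 (mod 3808), hence d = 1265.

1265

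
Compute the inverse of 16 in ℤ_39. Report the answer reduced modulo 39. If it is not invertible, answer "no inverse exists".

Apply the Euclidean algorithm to 39 and 16:
39 = 2×16 + 7
16 = 2×7 + 2
7 = 3×2 + 1
2 = 2×1 + 0
The gcd is 1. Working backward:
1 = 7 − 3·2
1 = −3·16 + 7·7
1 = 7·39 − 17·16
Hence 16⁻¹ ≡ -17 ≡ 22 (mod 39).

22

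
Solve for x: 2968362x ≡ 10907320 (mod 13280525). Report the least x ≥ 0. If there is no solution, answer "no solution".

698560

First find gcd(2968362, 13280525):
13280525 = 4·2968362 + 1407077
2968362 = 2·1407077 + 154208
1407077 = 9·154208 + 19205
154208 = 8·19205 + 568
19205 = 33·568 + 461
568 = 1·461 + 107
461 = 4·107 + 33
107 = 3·33 + 8
33 = 4·8 + 1
8 = 8·1 + 0
gcd = 1, so a unique solution mod 13280525 exists.
Back-substitute for the Bézout coefficients:
1 = 33 − 4·8
1 = −4·107 + 13·33
1 = 13·461 − 56·107
1 = −56·568 + 69·461
1 = 69·19205 − 2333·568
1 = −2333·154208 + 18733·19205
1 = 18733·1407077 − 170930·154208
1 = −170930·2968362 + 360593·1407077
1 = 360593·13280525 − 1613302·2968362
So 2968362·(-1613302) ≡ 1 (mod 13280525), giving 2968362⁻¹ ≡ 11667223.
x ≡ 2968362⁻¹·10907320 ≡ 11667223·10907320 ≡ 698560 (mod 13280525).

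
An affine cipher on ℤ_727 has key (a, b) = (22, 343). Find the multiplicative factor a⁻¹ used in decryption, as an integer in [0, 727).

Run Euclid on (727, 22):
727 = 33*22 + 1
22 = 22*1 + 0
Since gcd(22, 727) = 1, back-substitute to write 1 as a combination:
1 = 727 − 33·22
Thus 22·(-33) ≡ 1 (mod 727); reducing, -33 mod 727 = 694.

694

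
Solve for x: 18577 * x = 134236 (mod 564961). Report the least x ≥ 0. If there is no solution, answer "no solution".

104107

First find gcd(18577, 564961):
564961 = 30*18577 + 7651
18577 = 2*7651 + 3275
7651 = 2*3275 + 1101
3275 = 2*1101 + 1073
1101 = 1*1073 + 28
1073 = 38*28 + 9
28 = 3*9 + 1
9 = 9*1 + 0
gcd = 1, so a unique solution mod 564961 exists.
Back-substitute for the Bézout coefficients:
1 = 28 − 3·9
1 = −3·1073 + 115·28
1 = 115·1101 − 118·1073
1 = −118·3275 + 351·1101
1 = 351·7651 − 820·3275
1 = −820·18577 + 1991·7651
1 = 1991·564961 − 60550·18577
So 18577·(-60550) ≡ 1 (mod 564961), giving 18577⁻¹ ≡ 504411.
x ≡ 18577⁻¹·134236 ≡ 504411·134236 ≡ 104107 (mod 564961).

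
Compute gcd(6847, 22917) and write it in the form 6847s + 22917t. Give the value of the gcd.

1

Repeated division:
22917 = 3×6847 + 2376
6847 = 2×2376 + 2095
2376 = 1×2095 + 281
2095 = 7×281 + 128
281 = 2×128 + 25
128 = 5×25 + 3
25 = 8×3 + 1
3 = 3×1 + 0
gcd(6847, 22917) = 1.
Working backward:
1 = 25 − 8·3
1 = −8·128 + 41·25
1 = 41·281 − 90·128
1 = −90·2095 + 671·281
1 = 671·2376 − 761·2095
1 = −761·6847 + 2193·2376
1 = 2193·22917 − 7340·6847
So 1 = (2193)·22917 + (-7340)·6847.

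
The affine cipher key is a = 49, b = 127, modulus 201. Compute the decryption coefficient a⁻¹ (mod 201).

160

Run Euclid on (201, 49):
201 = 4×49 + 5
49 = 9×5 + 4
5 = 1×4 + 1
4 = 4×1 + 0
The gcd is 1. Working backward:
1 = 5 − 4
1 = −49 + 10·5
1 = 10·201 − 41·49
Hence 49⁻¹ ≡ -41 ≡ 160 (mod 201).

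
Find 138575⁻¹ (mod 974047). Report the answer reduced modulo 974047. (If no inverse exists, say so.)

749062

Apply the Euclidean algorithm to 974047 and 138575:
974047 = 7·138575 + 4022
138575 = 34·4022 + 1827
4022 = 2·1827 + 368
1827 = 4·368 + 355
368 = 1·355 + 13
355 = 27·13 + 4
13 = 3·4 + 1
4 = 4·1 + 0
Since gcd(138575, 974047) = 1, back-substitute to write 1 as a combination:
1 = 13 − 3·4
1 = −3·355 + 82·13
1 = 82·368 − 85·355
1 = −85·1827 + 422·368
1 = 422·4022 − 929·1827
1 = −929·138575 + 32008·4022
1 = 32008·974047 − 224985·138575
Thus 138575·(-224985) ≡ 1 (mod 974047); reducing, -224985 mod 974047 = 749062.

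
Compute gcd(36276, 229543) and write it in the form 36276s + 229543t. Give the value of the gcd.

Euclidean algorithm:
229543 = 6*36276 + 11887
36276 = 3*11887 + 615
11887 = 19*615 + 202
615 = 3*202 + 9
202 = 22*9 + 4
9 = 2*4 + 1
4 = 4*1 + 0
gcd(36276, 229543) = 1.
Express as a combination:
1 = 9 − 2·4
1 = −2·202 + 45·9
1 = 45·615 − 137·202
1 = −137·11887 + 2648·615
1 = 2648·36276 − 8081·11887
1 = −8081·229543 + 51134·36276
So 1 = (-8081)·229543 + (51134)·36276.

1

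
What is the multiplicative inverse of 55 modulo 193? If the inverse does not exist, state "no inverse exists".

186

gcd(193, 55) by repeated division:
193 = 3×55 + 28
55 = 1×28 + 27
28 = 1×27 + 1
27 = 27×1 + 0
Since gcd(55, 193) = 1, back-substitute to write 1 as a combination:
1 = 28 − 27
1 = −55 + 2·28
1 = 2·193 − 7·55
Thus 55·(-7) ≡ 1 (mod 193); reducing, -7 mod 193 = 186.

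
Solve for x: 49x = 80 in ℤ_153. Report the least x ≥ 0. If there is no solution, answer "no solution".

11

First find gcd(49, 153):
153 = 3*49 + 6
49 = 8*6 + 1
6 = 6*1 + 0
gcd = 1, so a unique solution mod 153 exists.
Back-substitute for the Bézout coefficients:
1 = 49 − 8·6
1 = −8·153 + 25·49
So 49·(25) ≡ 1 (mod 153), giving 49⁻¹ ≡ 25.
x ≡ 49⁻¹·80 ≡ 25·80 ≡ 11 (mod 153).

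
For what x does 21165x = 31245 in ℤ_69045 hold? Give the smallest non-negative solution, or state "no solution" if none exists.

First find gcd(21165, 69045):
69045 = 3*21165 + 5550
21165 = 3*5550 + 4515
5550 = 1*4515 + 1035
4515 = 4*1035 + 375
1035 = 2*375 + 285
375 = 1*285 + 90
285 = 3*90 + 15
90 = 6*15 + 0
gcd = 15 and 15 | 31245, so solutions exist. Divide through by 15: 1411x ≡ 2083 (mod 4603).
Now find 1411⁻¹ mod 4603:
4603 = 3×1411 + 370
1411 = 3×370 + 301
370 = 1×301 + 69
301 = 4×69 + 25
69 = 2×25 + 19
25 = 1×19 + 6
19 = 3×6 + 1
6 = 6×1 + 0
Back-substitute:
1 = 19 − 3·6
1 = −3·25 + 4·19
1 = 4·69 − 11·25
1 = −11·301 + 48·69
1 = 48·370 − 59·301
1 = −59·1411 + 225·370
1 = 225·4603 − 734·1411
So 1411·(-734) ≡ 1 (mod 4603), i.e. 1411⁻¹ ≡ 3869.
Then x ≡ 3869·2083 ≡ 3877 (mod 4603); the smallest non-negative solution is x = 3877.

3877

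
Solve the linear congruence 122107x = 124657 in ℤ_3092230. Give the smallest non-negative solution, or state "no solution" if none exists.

192311

First find gcd(122107, 3092230):
3092230 = 25×122107 + 39555
122107 = 3×39555 + 3442
39555 = 11×3442 + 1693
3442 = 2×1693 + 56
1693 = 30×56 + 13
56 = 4×13 + 4
13 = 3×4 + 1
4 = 4×1 + 0
gcd = 1, so a unique solution mod 3092230 exists.
Back-substitute for the Bézout coefficients:
1 = 13 − 3·4
1 = −3·56 + 13·13
1 = 13·1693 − 393·56
1 = −393·3442 + 799·1693
1 = 799·39555 − 9182·3442
1 = −9182·122107 + 28345·39555
1 = 28345·3092230 − 717807·122107
So 122107·(-717807) ≡ 1 (mod 3092230), giving 122107⁻¹ ≡ 2374423.
x ≡ 122107⁻¹·124657 ≡ 2374423·124657 ≡ 192311 (mod 3092230).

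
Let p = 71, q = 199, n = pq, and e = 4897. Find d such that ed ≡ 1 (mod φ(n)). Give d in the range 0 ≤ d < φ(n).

φ(n) = (p−1)(q−1) = 70·198 = 13860.
Need d with 4897·d ≡ 1 (mod 13860). Apply the extended Euclidean algorithm:
13860 = 2×4897 + 4066
4897 = 1×4066 + 831
4066 = 4×831 + 742
831 = 1×742 + 89
742 = 8×89 + 30
89 = 2×30 + 29
30 = 1×29 + 1
29 = 29×1 + 0
Back-substitute:
1 = 30 − 29
1 = −89 + 3·30
1 = 3·742 − 25·89
1 = −25·831 + 28·742
1 = 28·4066 − 137·831
1 = −137·4897 + 165·4066
1 = 165·13860 − 467·4897
So 4897·(-467) ≡ 1 (mod 13860), hence d ≡ -467 ≡ 13393 (mod 13860).

13393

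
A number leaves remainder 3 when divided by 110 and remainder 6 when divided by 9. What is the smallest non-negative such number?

663

Write x = 3 + 110·k. Then 110·k ≡ 6 − 3 ≡ 3 (mod 9).
Need 110⁻¹ mod 9. Extended Euclid on (9, 2):
9 = 4×2 + 1
2 = 2×1 + 0
Back-substitute:
1 = 9 − 4·2
110⁻¹ ≡ 5 (mod 9), so k ≡ 5·3 ≡ 6 (mod 9).
x = 3 + 110·6 = 663.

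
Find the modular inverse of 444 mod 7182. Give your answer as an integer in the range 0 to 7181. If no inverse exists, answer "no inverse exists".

no inverse exists

Compute gcd(444, 7182):
7182 = 16×444 + 78
444 = 5×78 + 54
78 = 1×54 + 24
54 = 2×24 + 6
24 = 4×6 + 0
gcd(444, 7182) = 6 ≠ 1, so 444 has no multiplicative inverse modulo 7182.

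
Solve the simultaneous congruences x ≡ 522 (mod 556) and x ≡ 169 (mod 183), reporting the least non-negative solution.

16090

Write x = 522 + 556·k. Then 556·k ≡ 169 − 522 ≡ 13 (mod 183).
Need 556⁻¹ mod 183. Extended Euclid on (183, 7):
183 = 26*7 + 1
7 = 7*1 + 0
Back-substitute:
1 = 183 − 26·7
556⁻¹ ≡ 157 (mod 183), so k ≡ 157·13 ≡ 28 (mod 183).
x = 522 + 556·28 = 16090.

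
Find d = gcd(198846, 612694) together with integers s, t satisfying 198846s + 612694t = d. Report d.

2

Repeated division:
612694 = 3·198846 + 16156
198846 = 12·16156 + 4974
16156 = 3·4974 + 1234
4974 = 4·1234 + 38
1234 = 32·38 + 18
38 = 2·18 + 2
18 = 9·2 + 0
gcd(198846, 612694) = 2.
Express as a combination:
2 = 38 − 2·18
2 = −2·1234 + 65·38
2 = 65·4974 − 262·1234
2 = −262·16156 + 851·4974
2 = 851·198846 − 10474·16156
2 = −10474·612694 + 32273·198846
So 2 = (-10474)·612694 + (32273)·198846.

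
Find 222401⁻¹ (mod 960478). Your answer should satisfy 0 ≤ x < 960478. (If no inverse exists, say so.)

647063

Run Euclid on (960478, 222401):
960478 = 4*222401 + 70874
222401 = 3*70874 + 9779
70874 = 7*9779 + 2421
9779 = 4*2421 + 95
2421 = 25*95 + 46
95 = 2*46 + 3
46 = 15*3 + 1
3 = 3*1 + 0
Since gcd(222401, 960478) = 1, back-substitute to write 1 as a combination:
1 = 46 − 15·3
1 = −15·95 + 31·46
1 = 31·2421 − 790·95
1 = −790·9779 + 3191·2421
1 = 3191·70874 − 23127·9779
1 = −23127·222401 + 72572·70874
1 = 72572·960478 − 313415·222401
Hence 222401⁻¹ ≡ -313415 ≡ 647063 (mod 960478).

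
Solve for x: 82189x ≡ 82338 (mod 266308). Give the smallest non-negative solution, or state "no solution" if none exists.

42198

First find gcd(82189, 266308):
266308 = 3×82189 + 19741
82189 = 4×19741 + 3225
19741 = 6×3225 + 391
3225 = 8×391 + 97
391 = 4×97 + 3
97 = 32×3 + 1
3 = 3×1 + 0
gcd = 1, so a unique solution mod 266308 exists.
Back-substitute for the Bézout coefficients:
1 = 97 − 32·3
1 = −32·391 + 129·97
1 = 129·3225 − 1064·391
1 = −1064·19741 + 6513·3225
1 = 6513·82189 − 27116·19741
1 = −27116·266308 + 87861·82189
So 82189·(87861) ≡ 1 (mod 266308), giving 82189⁻¹ ≡ 87861.
x ≡ 82189⁻¹·82338 ≡ 87861·82338 ≡ 42198 (mod 266308).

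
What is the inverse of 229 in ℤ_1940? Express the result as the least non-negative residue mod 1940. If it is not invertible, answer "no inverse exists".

gcd(1940, 229) by repeated division:
1940 = 8*229 + 108
229 = 2*108 + 13
108 = 8*13 + 4
13 = 3*4 + 1
4 = 4*1 + 0
The gcd is 1. Working backward:
1 = 13 − 3·4
1 = −3·108 + 25·13
1 = 25·229 − 53·108
1 = −53·1940 + 449·229
So 229·449 ≡ 1 (mod 1940).

449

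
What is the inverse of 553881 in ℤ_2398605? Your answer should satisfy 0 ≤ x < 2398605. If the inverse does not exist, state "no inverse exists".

no inverse exists

Compute gcd(553881, 2398605):
2398605 = 4·553881 + 183081
553881 = 3·183081 + 4638
183081 = 39·4638 + 2199
4638 = 2·2199 + 240
2199 = 9·240 + 39
240 = 6·39 + 6
39 = 6·6 + 3
6 = 2·3 + 0
gcd(553881, 2398605) = 3 ≠ 1, so 553881 has no multiplicative inverse modulo 2398605.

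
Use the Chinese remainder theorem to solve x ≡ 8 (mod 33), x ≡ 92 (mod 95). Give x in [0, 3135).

2087

Write x = 8 + 33·k. Then 33·k ≡ 92 − 8 ≡ 84 (mod 95).
Need 33⁻¹ mod 95. Extended Euclid on (95, 33):
95 = 2*33 + 29
33 = 1*29 + 4
29 = 7*4 + 1
4 = 4*1 + 0
Back-substitute:
1 = 29 − 7·4
1 = −7·33 + 8·29
1 = 8·95 − 23·33
33⁻¹ ≡ 72 (mod 95), so k ≡ 72·84 ≡ 63 (mod 95).
x = 8 + 33·63 = 2087.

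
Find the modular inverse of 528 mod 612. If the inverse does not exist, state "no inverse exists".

no inverse exists

Euclidean algorithm on 612, 528:
612 = 1·528 + 84
528 = 6·84 + 24
84 = 3·24 + 12
24 = 2·12 + 0
The gcd is 12, not 1, hence no inverse exists.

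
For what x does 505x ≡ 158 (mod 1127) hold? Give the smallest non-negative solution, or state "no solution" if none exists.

First find gcd(505, 1127):
1127 = 2·505 + 117
505 = 4·117 + 37
117 = 3·37 + 6
37 = 6·6 + 1
6 = 6·1 + 0
gcd = 1, so a unique solution mod 1127 exists.
Back-substitute for the Bézout coefficients:
1 = 37 − 6·6
1 = −6·117 + 19·37
1 = 19·505 − 82·117
1 = −82·1127 + 183·505
So 505·(183) ≡ 1 (mod 1127), giving 505⁻¹ ≡ 183.
x ≡ 505⁻¹·158 ≡ 183·158 ≡ 739 (mod 1127).

739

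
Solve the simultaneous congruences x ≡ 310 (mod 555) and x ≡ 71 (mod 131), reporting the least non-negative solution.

Write x = 310 + 555·k. Then 555·k ≡ 71 − 310 ≡ 23 (mod 131).
Need 555⁻¹ mod 131. Extended Euclid on (131, 31):
131 = 4×31 + 7
31 = 4×7 + 3
7 = 2×3 + 1
3 = 3×1 + 0
Back-substitute:
1 = 7 − 2·3
1 = −2·31 + 9·7
1 = 9·131 − 38·31
555⁻¹ ≡ 93 (mod 131), so k ≡ 93·23 ≡ 43 (mod 131).
x = 310 + 555·43 = 24175.

24175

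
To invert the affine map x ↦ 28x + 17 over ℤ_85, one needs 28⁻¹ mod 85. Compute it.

Extended Euclidean algorithm:
85 = 3·28 + 1
28 = 28·1 + 0
The gcd is 1. Working backward:
1 = 85 − 3·28
Thus 28·(-3) ≡ 1 (mod 85); reducing, -3 mod 85 = 82.

82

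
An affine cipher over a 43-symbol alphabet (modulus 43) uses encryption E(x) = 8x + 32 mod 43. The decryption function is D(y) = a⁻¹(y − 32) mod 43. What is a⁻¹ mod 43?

27

gcd(43, 8) by repeated division:
43 = 5*8 + 3
8 = 2*3 + 2
3 = 1*2 + 1
2 = 2*1 + 0
Since gcd(8, 43) = 1, back-substitute to write 1 as a combination:
1 = 3 − 2
1 = −8 + 3·3
1 = 3·43 − 16·8
Thus 8·(-16) ≡ 1 (mod 43); reducing, -16 mod 43 = 27.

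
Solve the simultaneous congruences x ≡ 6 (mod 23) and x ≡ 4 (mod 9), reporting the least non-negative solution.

Write x = 6 + 23·k. Then 23·k ≡ 4 − 6 ≡ 7 (mod 9).
Need 23⁻¹ mod 9. Extended Euclid on (9, 5):
9 = 1·5 + 4
5 = 1·4 + 1
4 = 4·1 + 0
Back-substitute:
1 = 5 − 4
1 = −9 + 2·5
23⁻¹ ≡ 2 (mod 9), so k ≡ 2·7 ≡ 5 (mod 9).
x = 6 + 23·5 = 121.

121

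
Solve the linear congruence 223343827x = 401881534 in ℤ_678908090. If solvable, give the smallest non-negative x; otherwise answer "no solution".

gcd(223343827, 678908090):
678908090 = 3*223343827 + 8876609
223343827 = 25*8876609 + 1428602
8876609 = 6*1428602 + 304997
1428602 = 4*304997 + 208614
304997 = 1*208614 + 96383
208614 = 2*96383 + 15848
96383 = 6*15848 + 1295
15848 = 12*1295 + 308
1295 = 4*308 + 63
308 = 4*63 + 56
63 = 1*56 + 7
56 = 8*7 + 0
gcd = 7, but 7 ∤ 401881534, so the congruence has no solution.

no solution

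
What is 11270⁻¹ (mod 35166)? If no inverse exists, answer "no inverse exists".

no inverse exists

Euclidean algorithm on 35166, 11270:
35166 = 3×11270 + 1356
11270 = 8×1356 + 422
1356 = 3×422 + 90
422 = 4×90 + 62
90 = 1×62 + 28
62 = 2×28 + 6
28 = 4×6 + 4
6 = 1×4 + 2
4 = 2×2 + 0
Since gcd = 2 > 1, 11270 is not a unit mod 35166.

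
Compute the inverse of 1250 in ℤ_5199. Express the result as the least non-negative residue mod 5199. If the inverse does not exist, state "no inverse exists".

Apply the Euclidean algorithm to 5199 and 1250:
5199 = 4*1250 + 199
1250 = 6*199 + 56
199 = 3*56 + 31
56 = 1*31 + 25
31 = 1*25 + 6
25 = 4*6 + 1
6 = 6*1 + 0
gcd = 1, so the inverse exists. Back-substitute:
1 = 25 − 4·6
1 = −4·31 + 5·25
1 = 5·56 − 9·31
1 = −9·199 + 32·56
1 = 32·1250 − 201·199
1 = −201·5199 + 836·1250
So 1250·836 ≡ 1 (mod 5199).

836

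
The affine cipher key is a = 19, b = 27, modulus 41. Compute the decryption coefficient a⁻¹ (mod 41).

gcd(41, 19) by repeated division:
41 = 2·19 + 3
19 = 6·3 + 1
3 = 3·1 + 0
The gcd is 1. Working backward:
1 = 19 − 6·3
1 = −6·41 + 13·19
So 19·13 ≡ 1 (mod 41).

13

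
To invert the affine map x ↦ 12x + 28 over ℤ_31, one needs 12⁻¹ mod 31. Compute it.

gcd(31, 12) by repeated division:
31 = 2·12 + 7
12 = 1·7 + 5
7 = 1·5 + 2
5 = 2·2 + 1
2 = 2·1 + 0
The gcd is 1. Working backward:
1 = 5 − 2·2
1 = −2·7 + 3·5
1 = 3·12 − 5·7
1 = −5·31 + 13·12
So 12·13 ≡ 1 (mod 31).

13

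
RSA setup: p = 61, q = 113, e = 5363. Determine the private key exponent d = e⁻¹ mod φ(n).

827

φ(n) = (p−1)(q−1) = 60·112 = 6720.
Need d with 5363·d ≡ 1 (mod 6720). Apply the extended Euclidean algorithm:
6720 = 1×5363 + 1357
5363 = 3×1357 + 1292
1357 = 1×1292 + 65
1292 = 19×65 + 57
65 = 1×57 + 8
57 = 7×8 + 1
8 = 8×1 + 0
Back-substitute:
1 = 57 − 7·8
1 = −7·65 + 8·57
1 = 8·1292 − 159·65
1 = −159·1357 + 167·1292
1 = 167·5363 − 660·1357
1 = −660·6720 + 827·5363
So 5363·827 ≡ 1 (mod 6720), hence d = 827.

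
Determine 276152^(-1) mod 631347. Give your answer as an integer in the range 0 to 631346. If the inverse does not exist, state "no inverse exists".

482534

Apply the Euclidean algorithm to 631347 and 276152:
631347 = 2×276152 + 79043
276152 = 3×79043 + 39023
79043 = 2×39023 + 997
39023 = 39×997 + 140
997 = 7×140 + 17
140 = 8×17 + 4
17 = 4×4 + 1
4 = 4×1 + 0
gcd = 1, so the inverse exists. Back-substitute:
1 = 17 − 4·4
1 = −4·140 + 33·17
1 = 33·997 − 235·140
1 = −235·39023 + 9198·997
1 = 9198·79043 − 18631·39023
1 = −18631·276152 + 65091·79043
1 = 65091·631347 − 148813·276152
Thus 276152·(-148813) ≡ 1 (mod 631347); reducing, -148813 mod 631347 = 482534.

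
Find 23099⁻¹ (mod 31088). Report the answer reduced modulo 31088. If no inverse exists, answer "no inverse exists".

gcd(31088, 23099) by repeated division:
31088 = 1×23099 + 7989
23099 = 2×7989 + 7121
7989 = 1×7121 + 868
7121 = 8×868 + 177
868 = 4×177 + 160
177 = 1×160 + 17
160 = 9×17 + 7
17 = 2×7 + 3
7 = 2×3 + 1
3 = 3×1 + 0
gcd = 1, so the inverse exists. Back-substitute:
1 = 7 − 2·3
1 = −2·17 + 5·7
1 = 5·160 − 47·17
1 = −47·177 + 52·160
1 = 52·868 − 255·177
1 = −255·7121 + 2092·868
1 = 2092·7989 − 2347·7121
1 = −2347·23099 + 6786·7989
1 = 6786·31088 − 9133·23099
Hence 23099⁻¹ ≡ -9133 ≡ 21955 (mod 31088).

21955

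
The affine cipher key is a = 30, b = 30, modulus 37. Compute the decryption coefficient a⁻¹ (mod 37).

Apply the Euclidean algorithm to 37 and 30:
37 = 1·30 + 7
30 = 4·7 + 2
7 = 3·2 + 1
2 = 2·1 + 0
gcd = 1, so the inverse exists. Back-substitute:
1 = 7 − 3·2
1 = −3·30 + 13·7
1 = 13·37 − 16·30
So 30·(-16) ≡ 1 (mod 37), and -16 ≡ 21 (mod 37).

21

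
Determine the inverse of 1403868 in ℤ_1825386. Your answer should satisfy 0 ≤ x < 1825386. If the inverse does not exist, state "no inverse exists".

Euclidean algorithm on 1825386, 1403868:
1825386 = 1·1403868 + 421518
1403868 = 3·421518 + 139314
421518 = 3·139314 + 3576
139314 = 38·3576 + 3426
3576 = 1·3426 + 150
3426 = 22·150 + 126
150 = 1·126 + 24
126 = 5·24 + 6
24 = 4·6 + 0
The gcd is 6, not 1, hence no inverse exists.

no inverse exists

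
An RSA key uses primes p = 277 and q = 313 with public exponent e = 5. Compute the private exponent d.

φ(n) = (p−1)(q−1) = 276·312 = 86112.
Need d with 5·d ≡ 1 (mod 86112). Apply the extended Euclidean algorithm:
86112 = 17222*5 + 2
5 = 2*2 + 1
2 = 2*1 + 0
Back-substitute:
1 = 5 − 2·2
1 = −2·86112 + 34445·5
So 5·34445 ≡ 1 (mod 86112), hence d = 34445.

34445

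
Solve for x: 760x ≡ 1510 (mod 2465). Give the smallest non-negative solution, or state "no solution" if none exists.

First find gcd(760, 2465):
2465 = 3·760 + 185
760 = 4·185 + 20
185 = 9·20 + 5
20 = 4·5 + 0
gcd = 5 and 5 | 1510, so solutions exist. Divide through by 5: 152x ≡ 302 (mod 493).
Now find 152⁻¹ mod 493:
493 = 3·152 + 37
152 = 4·37 + 4
37 = 9·4 + 1
4 = 4·1 + 0
Back-substitute:
1 = 37 − 9·4
1 = −9·152 + 37·37
1 = 37·493 − 120·152
So 152·(-120) ≡ 1 (mod 493), i.e. 152⁻¹ ≡ 373.
Then x ≡ 373·302 ≡ 242 (mod 493); the smallest non-negative solution is x = 242.

242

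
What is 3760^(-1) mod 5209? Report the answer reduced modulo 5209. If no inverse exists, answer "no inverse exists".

985

Run Euclid on (5209, 3760):
5209 = 1*3760 + 1449
3760 = 2*1449 + 862
1449 = 1*862 + 587
862 = 1*587 + 275
587 = 2*275 + 37
275 = 7*37 + 16
37 = 2*16 + 5
16 = 3*5 + 1
5 = 5*1 + 0
gcd = 1, so the inverse exists. Back-substitute:
1 = 16 − 3·5
1 = −3·37 + 7·16
1 = 7·275 − 52·37
1 = −52·587 + 111·275
1 = 111·862 − 163·587
1 = −163·1449 + 274·862
1 = 274·3760 − 711·1449
1 = −711·5209 + 985·3760
So 3760·985 ≡ 1 (mod 5209).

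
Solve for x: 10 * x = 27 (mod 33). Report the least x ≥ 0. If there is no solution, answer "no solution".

6

First find gcd(10, 33):
33 = 3×10 + 3
10 = 3×3 + 1
3 = 3×1 + 0
gcd = 1, so a unique solution mod 33 exists.
Back-substitute for the Bézout coefficients:
1 = 10 − 3·3
1 = −3·33 + 10·10
So 10·(10) ≡ 1 (mod 33), giving 10⁻¹ ≡ 10.
x ≡ 10⁻¹·27 ≡ 10·27 ≡ 6 (mod 33).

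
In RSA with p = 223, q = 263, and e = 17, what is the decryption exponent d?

φ(n) = (p−1)(q−1) = 222·262 = 58164.
Need d with 17·d ≡ 1 (mod 58164). Apply the extended Euclidean algorithm:
58164 = 3421·17 + 7
17 = 2·7 + 3
7 = 2·3 + 1
3 = 3·1 + 0
Back-substitute:
1 = 7 − 2·3
1 = −2·17 + 5·7
1 = 5·58164 − 17107·17
So 17·(-17107) ≡ 1 (mod 58164), hence d ≡ -17107 ≡ 41057 (mod 58164).

41057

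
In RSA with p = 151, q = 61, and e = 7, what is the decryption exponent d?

5143

φ(n) = (p−1)(q−1) = 150·60 = 9000.
Need d with 7·d ≡ 1 (mod 9000). Apply the extended Euclidean algorithm:
9000 = 1285·7 + 5
7 = 1·5 + 2
5 = 2·2 + 1
2 = 2·1 + 0
Back-substitute:
1 = 5 − 2·2
1 = −2·7 + 3·5
1 = 3·9000 − 3857·7
So 7·(-3857) ≡ 1 (mod 9000), hence d ≡ -3857 ≡ 5143 (mod 9000).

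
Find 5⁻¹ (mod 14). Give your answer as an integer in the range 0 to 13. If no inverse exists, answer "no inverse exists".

3

Run Euclid on (14, 5):
14 = 2·5 + 4
5 = 1·4 + 1
4 = 4·1 + 0
gcd = 1, so the inverse exists. Back-substitute:
1 = 5 − 4
1 = −14 + 3·5
So 5·3 ≡ 1 (mod 14).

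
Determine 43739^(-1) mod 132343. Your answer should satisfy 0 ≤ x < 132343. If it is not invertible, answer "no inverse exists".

57474

Extended Euclidean algorithm:
132343 = 3·43739 + 1126
43739 = 38·1126 + 951
1126 = 1·951 + 175
951 = 5·175 + 76
175 = 2·76 + 23
76 = 3·23 + 7
23 = 3·7 + 2
7 = 3·2 + 1
2 = 2·1 + 0
Since gcd(43739, 132343) = 1, back-substitute to write 1 as a combination:
1 = 7 − 3·2
1 = −3·23 + 10·7
1 = 10·76 − 33·23
1 = −33·175 + 76·76
1 = 76·951 − 413·175
1 = −413·1126 + 489·951
1 = 489·43739 − 18995·1126
1 = −18995·132343 + 57474·43739
So 43739·57474 ≡ 1 (mod 132343).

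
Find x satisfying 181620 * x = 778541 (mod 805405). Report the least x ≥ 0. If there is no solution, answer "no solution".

no solution

gcd(181620, 805405):
805405 = 4*181620 + 78925
181620 = 2*78925 + 23770
78925 = 3*23770 + 7615
23770 = 3*7615 + 925
7615 = 8*925 + 215
925 = 4*215 + 65
215 = 3*65 + 20
65 = 3*20 + 5
20 = 4*5 + 0
gcd = 5, but 5 ∤ 778541, so the congruence has no solution.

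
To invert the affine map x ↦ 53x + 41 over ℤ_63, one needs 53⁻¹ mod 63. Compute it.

44

gcd(63, 53) by repeated division:
63 = 1*53 + 10
53 = 5*10 + 3
10 = 3*3 + 1
3 = 3*1 + 0
The gcd is 1. Working backward:
1 = 10 − 3·3
1 = −3·53 + 16·10
1 = 16·63 − 19·53
Thus 53·(-19) ≡ 1 (mod 63); reducing, -19 mod 63 = 44.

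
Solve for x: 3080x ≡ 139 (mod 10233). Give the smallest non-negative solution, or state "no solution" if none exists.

2648

First find gcd(3080, 10233):
10233 = 3*3080 + 993
3080 = 3*993 + 101
993 = 9*101 + 84
101 = 1*84 + 17
84 = 4*17 + 16
17 = 1*16 + 1
16 = 16*1 + 0
gcd = 1, so a unique solution mod 10233 exists.
Back-substitute for the Bézout coefficients:
1 = 17 − 16
1 = −84 + 5·17
1 = 5·101 − 6·84
1 = −6·993 + 59·101
1 = 59·3080 − 183·993
1 = −183·10233 + 608·3080
So 3080·(608) ≡ 1 (mod 10233), giving 3080⁻¹ ≡ 608.
x ≡ 3080⁻¹·139 ≡ 608·139 ≡ 2648 (mod 10233).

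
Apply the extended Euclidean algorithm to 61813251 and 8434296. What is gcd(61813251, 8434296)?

Euclidean algorithm:
61813251 = 7·8434296 + 2773179
8434296 = 3·2773179 + 114759
2773179 = 24·114759 + 18963
114759 = 6·18963 + 981
18963 = 19·981 + 324
981 = 3·324 + 9
324 = 36·9 + 0
gcd(61813251, 8434296) = 9.
Express as a combination:
9 = 981 − 3·324
9 = −3·18963 + 58·981
9 = 58·114759 − 351·18963
9 = −351·2773179 + 8482·114759
9 = 8482·8434296 − 25797·2773179
9 = −25797·61813251 + 189061·8434296
So 9 = (-25797)·61813251 + (189061)·8434296.

9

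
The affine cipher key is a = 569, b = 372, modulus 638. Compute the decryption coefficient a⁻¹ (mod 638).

Run Euclid on (638, 569):
638 = 1·569 + 69
569 = 8·69 + 17
69 = 4·17 + 1
17 = 17·1 + 0
Since gcd(569, 638) = 1, back-substitute to write 1 as a combination:
1 = 69 − 4·17
1 = −4·569 + 33·69
1 = 33·638 − 37·569
Thus 569·(-37) ≡ 1 (mod 638); reducing, -37 mod 638 = 601.

601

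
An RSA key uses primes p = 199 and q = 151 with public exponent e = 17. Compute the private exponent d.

φ(n) = (p−1)(q−1) = 198·150 = 29700.
Need d with 17·d ≡ 1 (mod 29700). Apply the extended Euclidean algorithm:
29700 = 1747·17 + 1
17 = 17·1 + 0
Back-substitute:
1 = 29700 − 1747·17
So 17·(-1747) ≡ 1 (mod 29700), hence d ≡ -1747 ≡ 27953 (mod 29700).

27953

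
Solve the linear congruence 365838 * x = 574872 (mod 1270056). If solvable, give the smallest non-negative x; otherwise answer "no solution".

15860

First find gcd(365838, 1270056):
1270056 = 3·365838 + 172542
365838 = 2·172542 + 20754
172542 = 8·20754 + 6510
20754 = 3·6510 + 1224
6510 = 5·1224 + 390
1224 = 3·390 + 54
390 = 7·54 + 12
54 = 4·12 + 6
12 = 2·6 + 0
gcd = 6 and 6 | 574872, so solutions exist. Divide through by 6: 60973x ≡ 95812 (mod 211676).
Now find 60973⁻¹ mod 211676:
211676 = 3·60973 + 28757
60973 = 2·28757 + 3459
28757 = 8·3459 + 1085
3459 = 3·1085 + 204
1085 = 5·204 + 65
204 = 3·65 + 9
65 = 7·9 + 2
9 = 4·2 + 1
2 = 2·1 + 0
Back-substitute:
1 = 9 − 4·2
1 = −4·65 + 29·9
1 = 29·204 − 91·65
1 = −91·1085 + 484·204
1 = 484·3459 − 1543·1085
1 = −1543·28757 + 12828·3459
1 = 12828·60973 − 27199·28757
1 = −27199·211676 + 94425·60973
So 60973⁻¹ ≡ 94425 (mod 211676).
Then x ≡ 94425·95812 ≡ 15860 (mod 211676); the smallest non-negative solution is x = 15860.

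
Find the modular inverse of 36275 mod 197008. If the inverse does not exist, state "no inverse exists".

108907

Extended Euclidean algorithm:
197008 = 5×36275 + 15633
36275 = 2×15633 + 5009
15633 = 3×5009 + 606
5009 = 8×606 + 161
606 = 3×161 + 123
161 = 1×123 + 38
123 = 3×38 + 9
38 = 4×9 + 2
9 = 4×2 + 1
2 = 2×1 + 0
Since gcd(36275, 197008) = 1, back-substitute to write 1 as a combination:
1 = 9 − 4·2
1 = −4·38 + 17·9
1 = 17·123 − 55·38
1 = −55·161 + 72·123
1 = 72·606 − 271·161
1 = −271·5009 + 2240·606
1 = 2240·15633 − 6991·5009
1 = −6991·36275 + 16222·15633
1 = 16222·197008 − 88101·36275
So 36275·(-88101) ≡ 1 (mod 197008), and -88101 ≡ 108907 (mod 197008).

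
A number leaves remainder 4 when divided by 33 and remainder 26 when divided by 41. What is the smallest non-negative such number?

928

Write x = 4 + 33·k. Then 33·k ≡ 26 − 4 ≡ 22 (mod 41).
Need 33⁻¹ mod 41. Extended Euclid on (41, 33):
41 = 1·33 + 8
33 = 4·8 + 1
8 = 8·1 + 0
Back-substitute:
1 = 33 − 4·8
1 = −4·41 + 5·33
33⁻¹ ≡ 5 (mod 41), so k ≡ 5·22 ≡ 28 (mod 41).
x = 4 + 33·28 = 928.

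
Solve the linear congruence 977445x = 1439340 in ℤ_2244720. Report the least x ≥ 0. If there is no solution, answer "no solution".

First find gcd(977445, 2244720):
2244720 = 2·977445 + 289830
977445 = 3·289830 + 107955
289830 = 2·107955 + 73920
107955 = 1·73920 + 34035
73920 = 2·34035 + 5850
34035 = 5·5850 + 4785
5850 = 1·4785 + 1065
4785 = 4·1065 + 525
1065 = 2·525 + 15
525 = 35·15 + 0
gcd = 15 and 15 | 1439340, so solutions exist. Divide through by 15: 65163x ≡ 95956 (mod 149648).
Now find 65163⁻¹ mod 149648:
149648 = 2*65163 + 19322
65163 = 3*19322 + 7197
19322 = 2*7197 + 4928
7197 = 1*4928 + 2269
4928 = 2*2269 + 390
2269 = 5*390 + 319
390 = 1*319 + 71
319 = 4*71 + 35
71 = 2*35 + 1
35 = 35*1 + 0
Back-substitute:
1 = 71 − 2·35
1 = −2·319 + 9·71
1 = 9·390 − 11·319
1 = −11·2269 + 64·390
1 = 64·4928 − 139·2269
1 = −139·7197 + 203·4928
1 = 203·19322 − 545·7197
1 = −545·65163 + 1838·19322
1 = 1838·149648 − 4221·65163
So 65163·(-4221) ≡ 1 (mod 149648), i.e. 65163⁻¹ ≡ 145427.
Then x ≡ 145427·95956 ≡ 66860 (mod 149648); the smallest non-negative solution is x = 66860.

66860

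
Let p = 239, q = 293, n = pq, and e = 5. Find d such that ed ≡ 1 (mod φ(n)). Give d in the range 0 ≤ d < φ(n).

55597

φ(n) = (p−1)(q−1) = 238·292 = 69496.
Need d with 5·d ≡ 1 (mod 69496). Apply the extended Euclidean algorithm:
69496 = 13899·5 + 1
5 = 5·1 + 0
Back-substitute:
1 = 69496 − 13899·5
So 5·(-13899) ≡ 1 (mod 69496), hence d ≡ -13899 ≡ 55597 (mod 69496).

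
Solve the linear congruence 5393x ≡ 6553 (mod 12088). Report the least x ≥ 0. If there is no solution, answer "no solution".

8225

First find gcd(5393, 12088):
12088 = 2×5393 + 1302
5393 = 4×1302 + 185
1302 = 7×185 + 7
185 = 26×7 + 3
7 = 2×3 + 1
3 = 3×1 + 0
gcd = 1, so a unique solution mod 12088 exists.
Back-substitute for the Bézout coefficients:
1 = 7 − 2·3
1 = −2·185 + 53·7
1 = 53·1302 − 373·185
1 = −373·5393 + 1545·1302
1 = 1545·12088 − 3463·5393
So 5393·(-3463) ≡ 1 (mod 12088), giving 5393⁻¹ ≡ 8625.
x ≡ 5393⁻¹·6553 ≡ 8625·6553 ≡ 8225 (mod 12088).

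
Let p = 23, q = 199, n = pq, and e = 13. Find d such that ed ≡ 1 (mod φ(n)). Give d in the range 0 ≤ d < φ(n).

4021

φ(n) = (p−1)(q−1) = 22·198 = 4356.
Need d with 13·d ≡ 1 (mod 4356). Apply the extended Euclidean algorithm:
4356 = 335×13 + 1
13 = 13×1 + 0
Back-substitute:
1 = 4356 − 335·13
So 13·(-335) ≡ 1 (mod 4356), hence d ≡ -335 ≡ 4021 (mod 4356).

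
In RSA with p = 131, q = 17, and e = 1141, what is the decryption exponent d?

φ(n) = (p−1)(q−1) = 130·16 = 2080.
Need d with 1141·d ≡ 1 (mod 2080). Apply the extended Euclidean algorithm:
2080 = 1×1141 + 939
1141 = 1×939 + 202
939 = 4×202 + 131
202 = 1×131 + 71
131 = 1×71 + 60
71 = 1×60 + 11
60 = 5×11 + 5
11 = 2×5 + 1
5 = 5×1 + 0
Back-substitute:
1 = 11 − 2·5
1 = −2·60 + 11·11
1 = 11·71 − 13·60
1 = −13·131 + 24·71
1 = 24·202 − 37·131
1 = −37·939 + 172·202
1 = 172·1141 − 209·939
1 = −209·2080 + 381·1141
So 1141·381 ≡ 1 (mod 2080), hence d = 381.

381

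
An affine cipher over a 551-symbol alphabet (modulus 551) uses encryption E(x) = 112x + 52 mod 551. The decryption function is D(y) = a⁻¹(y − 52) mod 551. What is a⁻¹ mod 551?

Apply the Euclidean algorithm to 551 and 112:
551 = 4×112 + 103
112 = 1×103 + 9
103 = 11×9 + 4
9 = 2×4 + 1
4 = 4×1 + 0
Since gcd(112, 551) = 1, back-substitute to write 1 as a combination:
1 = 9 − 2·4
1 = −2·103 + 23·9
1 = 23·112 − 25·103
1 = −25·551 + 123·112
So 112·123 ≡ 1 (mod 551).

123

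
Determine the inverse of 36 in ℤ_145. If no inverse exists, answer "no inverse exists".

Extended Euclidean algorithm:
145 = 4·36 + 1
36 = 36·1 + 0
The gcd is 1. Working backward:
1 = 145 − 4·36
Hence 36⁻¹ ≡ -4 ≡ 141 (mod 145).

141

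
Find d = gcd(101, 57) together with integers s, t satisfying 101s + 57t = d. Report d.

Repeated division:
101 = 1*57 + 44
57 = 1*44 + 13
44 = 3*13 + 5
13 = 2*5 + 3
5 = 1*3 + 2
3 = 1*2 + 1
2 = 2*1 + 0
gcd(101, 57) = 1.
Working backward:
1 = 3 − 2
1 = −5 + 2·3
1 = 2·13 − 5·5
1 = −5·44 + 17·13
1 = 17·57 − 22·44
1 = −22·101 + 39·57
So 1 = (-22)·101 + (39)·57.

1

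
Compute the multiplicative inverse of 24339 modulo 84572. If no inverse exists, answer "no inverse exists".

Apply the Euclidean algorithm to 84572 and 24339:
84572 = 3·24339 + 11555
24339 = 2·11555 + 1229
11555 = 9·1229 + 494
1229 = 2·494 + 241
494 = 2·241 + 12
241 = 20·12 + 1
12 = 12·1 + 0
The gcd is 1. Working backward:
1 = 241 − 20·12
1 = −20·494 + 41·241
1 = 41·1229 − 102·494
1 = −102·11555 + 959·1229
1 = 959·24339 − 2020·11555
1 = −2020·84572 + 7019·24339
So 24339·7019 ≡ 1 (mod 84572).

7019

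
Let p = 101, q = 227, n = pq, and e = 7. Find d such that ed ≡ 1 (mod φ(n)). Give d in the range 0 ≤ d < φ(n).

16143

φ(n) = (p−1)(q−1) = 100·226 = 22600.
Need d with 7·d ≡ 1 (mod 22600). Apply the extended Euclidean algorithm:
22600 = 3228·7 + 4
7 = 1·4 + 3
4 = 1·3 + 1
3 = 3·1 + 0
Back-substitute:
1 = 4 − 3
1 = −7 + 2·4
1 = 2·22600 − 6457·7
So 7·(-6457) ≡ 1 (mod 22600), hence d ≡ -6457 ≡ 16143 (mod 22600).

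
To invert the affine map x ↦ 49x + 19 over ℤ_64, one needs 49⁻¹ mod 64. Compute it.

17

gcd(64, 49) by repeated division:
64 = 1*49 + 15
49 = 3*15 + 4
15 = 3*4 + 3
4 = 1*3 + 1
3 = 3*1 + 0
The gcd is 1. Working backward:
1 = 4 − 3
1 = −15 + 4·4
1 = 4·49 − 13·15
1 = −13·64 + 17·49
So 49·17 ≡ 1 (mod 64).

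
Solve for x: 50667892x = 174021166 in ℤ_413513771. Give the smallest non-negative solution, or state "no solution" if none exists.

First find gcd(50667892, 413513771):
413513771 = 8*50667892 + 8170635
50667892 = 6*8170635 + 1644082
8170635 = 4*1644082 + 1594307
1644082 = 1*1594307 + 49775
1594307 = 32*49775 + 1507
49775 = 33*1507 + 44
1507 = 34*44 + 11
44 = 4*11 + 0
gcd = 11 and 11 | 174021166, so solutions exist. Divide through by 11: 4606172x ≡ 15820106 (mod 37592161).
Now find 4606172⁻¹ mod 37592161:
37592161 = 8×4606172 + 742785
4606172 = 6×742785 + 149462
742785 = 4×149462 + 144937
149462 = 1×144937 + 4525
144937 = 32×4525 + 137
4525 = 33×137 + 4
137 = 34×4 + 1
4 = 4×1 + 0
Back-substitute:
1 = 137 − 34·4
1 = −34·4525 + 1123·137
1 = 1123·144937 − 35970·4525
1 = −35970·149462 + 37093·144937
1 = 37093·742785 − 184342·149462
1 = −184342·4606172 + 1143145·742785
1 = 1143145·37592161 − 9329502·4606172
So 4606172·(-9329502) ≡ 1 (mod 37592161), i.e. 4606172⁻¹ ≡ 28262659.
Then x ≡ 28262659·15820106 ≡ 30476412 (mod 37592161); the smallest non-negative solution is x = 30476412.

30476412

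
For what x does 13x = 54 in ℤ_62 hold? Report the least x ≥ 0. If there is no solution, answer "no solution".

28

First find gcd(13, 62):
62 = 4*13 + 10
13 = 1*10 + 3
10 = 3*3 + 1
3 = 3*1 + 0
gcd = 1, so a unique solution mod 62 exists.
Back-substitute for the Bézout coefficients:
1 = 10 − 3·3
1 = −3·13 + 4·10
1 = 4·62 − 19·13
So 13·(-19) ≡ 1 (mod 62), giving 13⁻¹ ≡ 43.
x ≡ 13⁻¹·54 ≡ 43·54 ≡ 28 (mod 62).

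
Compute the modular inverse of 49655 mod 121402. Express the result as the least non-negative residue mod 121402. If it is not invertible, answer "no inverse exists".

102141

gcd(121402, 49655) by repeated division:
121402 = 2·49655 + 22092
49655 = 2·22092 + 5471
22092 = 4·5471 + 208
5471 = 26·208 + 63
208 = 3·63 + 19
63 = 3·19 + 6
19 = 3·6 + 1
6 = 6·1 + 0
The gcd is 1. Working backward:
1 = 19 − 3·6
1 = −3·63 + 10·19
1 = 10·208 − 33·63
1 = −33·5471 + 868·208
1 = 868·22092 − 3505·5471
1 = −3505·49655 + 7878·22092
1 = 7878·121402 − 19261·49655
Hence 49655⁻¹ ≡ -19261 ≡ 102141 (mod 121402).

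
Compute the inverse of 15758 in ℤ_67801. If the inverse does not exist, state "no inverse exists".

47428

Apply the Euclidean algorithm to 67801 and 15758:
67801 = 4×15758 + 4769
15758 = 3×4769 + 1451
4769 = 3×1451 + 416
1451 = 3×416 + 203
416 = 2×203 + 10
203 = 20×10 + 3
10 = 3×3 + 1
3 = 3×1 + 0
gcd = 1, so the inverse exists. Back-substitute:
1 = 10 − 3·3
1 = −3·203 + 61·10
1 = 61·416 − 125·203
1 = −125·1451 + 436·416
1 = 436·4769 − 1433·1451
1 = −1433·15758 + 4735·4769
1 = 4735·67801 − 20373·15758
Hence 15758⁻¹ ≡ -20373 ≡ 47428 (mod 67801).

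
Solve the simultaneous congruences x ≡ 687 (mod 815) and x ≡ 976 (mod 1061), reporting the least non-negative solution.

776567

Write x = 687 + 815·k. Then 815·k ≡ 976 − 687 ≡ 289 (mod 1061).
Need 815⁻¹ mod 1061. Extended Euclid on (1061, 815):
1061 = 1*815 + 246
815 = 3*246 + 77
246 = 3*77 + 15
77 = 5*15 + 2
15 = 7*2 + 1
2 = 2*1 + 0
Back-substitute:
1 = 15 − 7·2
1 = −7·77 + 36·15
1 = 36·246 − 115·77
1 = −115·815 + 381·246
1 = 381·1061 − 496·815
815⁻¹ ≡ 565 (mod 1061), so k ≡ 565·289 ≡ 952 (mod 1061).
x = 687 + 815·952 = 776567.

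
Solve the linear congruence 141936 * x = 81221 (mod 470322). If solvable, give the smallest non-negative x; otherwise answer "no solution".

gcd(141936, 470322):
470322 = 3·141936 + 44514
141936 = 3·44514 + 8394
44514 = 5·8394 + 2544
8394 = 3·2544 + 762
2544 = 3·762 + 258
762 = 2·258 + 246
258 = 1·246 + 12
246 = 20·12 + 6
12 = 2·6 + 0
gcd = 6, but 6 ∤ 81221, so the congruence has no solution.

no solution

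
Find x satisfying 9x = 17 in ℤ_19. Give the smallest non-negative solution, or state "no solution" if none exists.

4

First find gcd(9, 19):
19 = 2·9 + 1
9 = 9·1 + 0
gcd = 1, so a unique solution mod 19 exists.
Back-substitute for the Bézout coefficients:
1 = 19 − 2·9
So 9·(-2) ≡ 1 (mod 19), giving 9⁻¹ ≡ 17.
x ≡ 9⁻¹·17 ≡ 17·17 ≡ 4 (mod 19).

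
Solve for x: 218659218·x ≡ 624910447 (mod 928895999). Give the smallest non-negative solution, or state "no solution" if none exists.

First find gcd(218659218, 928895999):
928895999 = 4×218659218 + 54259127
218659218 = 4×54259127 + 1622710
54259127 = 33×1622710 + 709697
1622710 = 2×709697 + 203316
709697 = 3×203316 + 99749
203316 = 2×99749 + 3818
99749 = 26×3818 + 481
3818 = 7×481 + 451
481 = 1×451 + 30
451 = 15×30 + 1
30 = 30×1 + 0
gcd = 1, so a unique solution mod 928895999 exists.
Back-substitute for the Bézout coefficients:
1 = 451 − 15·30
1 = −15·481 + 16·451
1 = 16·3818 − 127·481
1 = −127·99749 + 3318·3818
1 = 3318·203316 − 6763·99749
1 = −6763·709697 + 23607·203316
1 = 23607·1622710 − 53977·709697
1 = −53977·54259127 + 1804848·1622710
1 = 1804848·218659218 − 7273369·54259127
1 = −7273369·928895999 + 30898324·218659218
So 218659218·(30898324) ≡ 1 (mod 928895999), giving 218659218⁻¹ ≡ 30898324.
x ≡ 218659218⁻¹·624910447 ≡ 30898324·624910447 ≡ 213289531 (mod 928895999).

213289531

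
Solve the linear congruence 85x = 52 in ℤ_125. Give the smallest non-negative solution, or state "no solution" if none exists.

gcd(85, 125):
125 = 1·85 + 40
85 = 2·40 + 5
40 = 8·5 + 0
gcd = 5, but 5 ∤ 52, so the congruence has no solution.

no solution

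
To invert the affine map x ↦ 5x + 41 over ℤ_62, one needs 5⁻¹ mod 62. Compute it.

Run Euclid on (62, 5):
62 = 12·5 + 2
5 = 2·2 + 1
2 = 2·1 + 0
The gcd is 1. Working backward:
1 = 5 − 2·2
1 = −2·62 + 25·5
So 5·25 ≡ 1 (mod 62).

25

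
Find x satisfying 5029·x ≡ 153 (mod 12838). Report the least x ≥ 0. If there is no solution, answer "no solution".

First find gcd(5029, 12838):
12838 = 2*5029 + 2780
5029 = 1*2780 + 2249
2780 = 1*2249 + 531
2249 = 4*531 + 125
531 = 4*125 + 31
125 = 4*31 + 1
31 = 31*1 + 0
gcd = 1, so a unique solution mod 12838 exists.
Back-substitute for the Bézout coefficients:
1 = 125 − 4·31
1 = −4·531 + 17·125
1 = 17·2249 − 72·531
1 = −72·2780 + 89·2249
1 = 89·5029 − 161·2780
1 = −161·12838 + 411·5029
So 5029·(411) ≡ 1 (mod 12838), giving 5029⁻¹ ≡ 411.
x ≡ 5029⁻¹·153 ≡ 411·153 ≡ 11531 (mod 12838).

11531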